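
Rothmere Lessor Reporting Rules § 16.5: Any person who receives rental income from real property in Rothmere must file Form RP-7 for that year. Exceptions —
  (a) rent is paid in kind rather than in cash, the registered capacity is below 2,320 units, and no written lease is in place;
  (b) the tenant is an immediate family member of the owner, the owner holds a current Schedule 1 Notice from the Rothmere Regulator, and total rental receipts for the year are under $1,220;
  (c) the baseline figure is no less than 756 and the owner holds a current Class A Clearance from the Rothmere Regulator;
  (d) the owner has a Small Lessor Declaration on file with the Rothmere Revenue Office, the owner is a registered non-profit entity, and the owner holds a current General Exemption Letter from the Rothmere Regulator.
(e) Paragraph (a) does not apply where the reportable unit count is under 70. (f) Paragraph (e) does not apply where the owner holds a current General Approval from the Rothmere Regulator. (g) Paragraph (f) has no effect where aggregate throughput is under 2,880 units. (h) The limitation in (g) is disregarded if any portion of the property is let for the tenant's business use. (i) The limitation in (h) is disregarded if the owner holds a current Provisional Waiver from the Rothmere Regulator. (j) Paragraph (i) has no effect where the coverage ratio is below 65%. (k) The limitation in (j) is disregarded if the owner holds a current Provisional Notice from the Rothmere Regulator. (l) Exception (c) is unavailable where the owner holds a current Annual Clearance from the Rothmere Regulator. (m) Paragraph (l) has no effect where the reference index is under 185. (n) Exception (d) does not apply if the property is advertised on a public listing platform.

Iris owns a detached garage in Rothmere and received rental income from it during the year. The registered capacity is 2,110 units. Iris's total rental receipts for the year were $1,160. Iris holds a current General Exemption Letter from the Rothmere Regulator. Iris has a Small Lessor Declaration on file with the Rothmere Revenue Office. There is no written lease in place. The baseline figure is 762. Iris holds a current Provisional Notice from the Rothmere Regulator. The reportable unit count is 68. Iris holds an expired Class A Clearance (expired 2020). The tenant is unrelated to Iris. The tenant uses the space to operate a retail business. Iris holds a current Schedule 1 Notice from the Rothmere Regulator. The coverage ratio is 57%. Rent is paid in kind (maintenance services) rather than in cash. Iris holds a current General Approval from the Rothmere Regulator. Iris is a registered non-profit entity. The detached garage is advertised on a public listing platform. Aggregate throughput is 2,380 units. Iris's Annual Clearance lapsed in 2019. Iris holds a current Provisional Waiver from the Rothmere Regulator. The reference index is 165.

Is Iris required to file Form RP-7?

Exception (a): rent is paid in kind; the registered capacity is 2,110 units, below the 2,320 units limit; there is no written lease — every condition holds. Turning to paragraphs (e)–(k): (e) applies — the reportable unit count is 68, under the 70 limit. (f) would limit (e) — a current General Approval is held — but (g) sets (f) aside: (g) is triggered — aggregate throughput is 2,380 units, under the 2,880 units limit. (h) applies (the space is let for business use), but is displaced by (i): (i) operates against (h): a current Provisional Waiver is held. (j) would limit (i) — the coverage ratio is 57%, below the 65% limit — but (k) sets (j) aside: (k) operates — a current Provisional Notice is held. So (a) is unavailable.
Exception (b) does not apply: the tenant is unrelated to the owner.
Exception (c) fails — there is no Class A Clearance in force.
Exception (d): a Small Lessor Declaration is on file; Iris is a registered non-profit; a current General Exemption Letter is held — every condition holds. However, paragraph (n) must be considered: (n) operates against (d): the property is publicly advertised. So (d) is unavailable.
No exception is made out. Iris falls within the general rule.

Yes — Iris must file Form RP-7.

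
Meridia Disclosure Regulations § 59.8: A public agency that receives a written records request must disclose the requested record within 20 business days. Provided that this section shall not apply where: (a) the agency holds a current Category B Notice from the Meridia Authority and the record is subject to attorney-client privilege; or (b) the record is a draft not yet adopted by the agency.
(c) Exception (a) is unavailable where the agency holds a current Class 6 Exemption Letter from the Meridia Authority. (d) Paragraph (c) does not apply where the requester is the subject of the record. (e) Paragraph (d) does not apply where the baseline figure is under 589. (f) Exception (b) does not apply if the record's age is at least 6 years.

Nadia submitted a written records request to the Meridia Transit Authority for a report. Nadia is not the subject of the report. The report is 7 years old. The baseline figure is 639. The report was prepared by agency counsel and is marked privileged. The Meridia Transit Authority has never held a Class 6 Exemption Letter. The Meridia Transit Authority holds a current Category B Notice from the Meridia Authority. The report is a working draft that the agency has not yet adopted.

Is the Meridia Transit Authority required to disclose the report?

Exception (a): a current Category B Notice is held; the report is privileged — every condition holds. Considering the limiting provisions: (c), which would limit (a), does not operate here: there is no Class 6 Exemption Letter in force. Exception (a) stands.
Exception (b)'s conditions are all satisfied: the report is an unadopted draft. However, paragraph (f) must be considered: (f) is engaged — the record's age is 7 years, meeting the 6 years threshold. Exception (b) does not apply.

No — exception (a) applies; the Meridia Transit Authority is not required to disclose the report.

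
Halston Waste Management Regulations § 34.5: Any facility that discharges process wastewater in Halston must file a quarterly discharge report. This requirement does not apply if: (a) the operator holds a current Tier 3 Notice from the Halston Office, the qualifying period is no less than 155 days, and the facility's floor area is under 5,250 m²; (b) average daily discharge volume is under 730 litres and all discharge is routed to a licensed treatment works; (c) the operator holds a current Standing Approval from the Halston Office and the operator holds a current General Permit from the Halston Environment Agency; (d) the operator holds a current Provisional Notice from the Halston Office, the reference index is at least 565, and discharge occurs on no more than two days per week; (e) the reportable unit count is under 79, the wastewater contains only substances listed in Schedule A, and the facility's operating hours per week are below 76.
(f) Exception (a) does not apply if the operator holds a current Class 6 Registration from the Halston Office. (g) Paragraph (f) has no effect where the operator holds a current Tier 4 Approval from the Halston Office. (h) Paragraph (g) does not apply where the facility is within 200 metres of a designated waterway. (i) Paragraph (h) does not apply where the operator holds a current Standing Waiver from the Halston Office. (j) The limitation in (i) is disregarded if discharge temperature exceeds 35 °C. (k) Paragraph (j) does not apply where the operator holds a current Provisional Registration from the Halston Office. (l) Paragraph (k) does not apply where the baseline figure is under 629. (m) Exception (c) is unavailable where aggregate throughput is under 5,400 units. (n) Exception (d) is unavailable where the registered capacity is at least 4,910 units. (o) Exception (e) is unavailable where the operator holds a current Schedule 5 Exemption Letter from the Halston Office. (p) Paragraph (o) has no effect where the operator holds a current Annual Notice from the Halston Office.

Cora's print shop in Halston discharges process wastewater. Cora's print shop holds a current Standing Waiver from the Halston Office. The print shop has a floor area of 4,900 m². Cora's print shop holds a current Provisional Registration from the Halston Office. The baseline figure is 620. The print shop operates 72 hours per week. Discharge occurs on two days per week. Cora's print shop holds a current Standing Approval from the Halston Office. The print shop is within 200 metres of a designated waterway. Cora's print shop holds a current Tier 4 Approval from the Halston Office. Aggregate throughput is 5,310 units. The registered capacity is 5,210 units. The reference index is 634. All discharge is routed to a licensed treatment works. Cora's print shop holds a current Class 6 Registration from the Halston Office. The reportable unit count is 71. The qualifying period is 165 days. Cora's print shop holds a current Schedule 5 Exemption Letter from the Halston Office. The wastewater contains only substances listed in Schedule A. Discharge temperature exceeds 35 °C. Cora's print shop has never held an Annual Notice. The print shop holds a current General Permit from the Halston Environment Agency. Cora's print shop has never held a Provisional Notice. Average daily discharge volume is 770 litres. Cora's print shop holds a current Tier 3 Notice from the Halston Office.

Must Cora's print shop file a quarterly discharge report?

Yes — Cora's print shop must file a quarterly discharge report.

Exception (a) is satisfied on its face — a current Tier 3 Notice is held; the qualifying period is 165 days, meeting the 155 days threshold; the facility's floor area is 4,900 m², under the 5,250 m² limit. Turning to paragraphs (f)–(l): (f) operates against (a): a current Class 6 Registration is held. (g) would limit (f) — a current Tier 4 Approval is held — but (h) sets (g) aside: (h) operates — the print shop is within 200 m of a designated waterway. (i) is triggered (a current Standing Waiver is held), but is overridden by (j): (j) operates against (i): discharge temperature exceeds 35 °C. (k) would limit (j) — a current Provisional Registration is held — but (l) sets (k) aside: (l) is triggered — the baseline figure is 620, under the 629 limit. So (a) is unavailable.
Exception (b) fails — average daily discharge volume is 770 litres, not under 730 litres.
Exception (c)'s conditions are all satisfied: a current Standing Approval is held; a current General Permit is held. Turning to paragraph (m): (m) operates — aggregate throughput is 5,310 units, under the 5,400 units limit. So (c) is unavailable.
Exception (d) does not apply: there is no Provisional Notice in force.
Exception (e) is satisfied on its face — the reportable unit count is 71, under the 79 limit; the wastewater is Schedule-A-only; the facility's operating hours per week are 72, below the 76 limit. But: (o) applies — a current Schedule 5 Exemption Letter is held. (p) is not engaged (the Annual Notice is not current), so (o) stands. Exception (e) does not apply.
No exception displaces § 34.5.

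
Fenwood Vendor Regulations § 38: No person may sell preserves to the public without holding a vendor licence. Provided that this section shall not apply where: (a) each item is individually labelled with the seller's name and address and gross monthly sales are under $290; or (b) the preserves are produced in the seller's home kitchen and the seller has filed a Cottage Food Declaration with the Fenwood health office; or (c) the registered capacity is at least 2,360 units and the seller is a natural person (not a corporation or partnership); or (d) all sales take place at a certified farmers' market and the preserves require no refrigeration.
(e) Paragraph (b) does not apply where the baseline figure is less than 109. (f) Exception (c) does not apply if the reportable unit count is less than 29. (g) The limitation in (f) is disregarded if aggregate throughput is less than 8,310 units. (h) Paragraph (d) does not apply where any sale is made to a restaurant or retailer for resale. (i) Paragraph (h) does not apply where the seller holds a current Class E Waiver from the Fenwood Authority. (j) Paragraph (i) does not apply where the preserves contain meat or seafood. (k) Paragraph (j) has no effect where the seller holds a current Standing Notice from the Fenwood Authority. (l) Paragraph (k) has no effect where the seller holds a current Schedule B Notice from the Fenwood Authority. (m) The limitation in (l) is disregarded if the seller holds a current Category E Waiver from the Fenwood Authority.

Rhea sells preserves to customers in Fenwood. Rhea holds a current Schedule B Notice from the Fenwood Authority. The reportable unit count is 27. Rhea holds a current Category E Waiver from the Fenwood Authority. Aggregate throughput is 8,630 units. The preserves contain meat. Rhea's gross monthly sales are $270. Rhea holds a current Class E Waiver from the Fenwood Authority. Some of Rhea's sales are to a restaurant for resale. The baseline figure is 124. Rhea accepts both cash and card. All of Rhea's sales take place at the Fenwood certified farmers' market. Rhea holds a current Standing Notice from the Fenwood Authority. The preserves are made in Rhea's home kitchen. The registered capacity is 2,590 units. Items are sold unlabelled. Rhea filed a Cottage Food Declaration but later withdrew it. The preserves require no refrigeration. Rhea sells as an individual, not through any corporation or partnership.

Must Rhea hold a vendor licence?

Exception (a) fails — items are sold unlabelled.
Exception (b) requires that the seller has filed a Cottage Food Declaration with the Fenwood health office; but the Cottage Food Declaration was withdrawn, so (b) is unavailable.
Exception (c)'s conditions are all satisfied: the registered capacity is 2,590 units, meeting the 2,360 units threshold; the seller is a natural person. Turning to paragraphs (f)–(g): (f) operates against (c): the reportable unit count is 27, less than the 29 limit. (g) does not operate here (aggregate throughput is 8,630 units, not less than 8,310 units), so (f) stands. Exception (c) does not apply.
Exception (d) is satisfied on its face — all sales are at a certified farmers' market; the preserves are shelf-stable. Applying paragraphs (h)–(m): (h) is engaged (some sales are to a restaurant for resale), but is displaced by (i): (i) operates against (h): a current Class E Waiver is held. (j) would limit (i) — the preserves contain meat — but (k) sets (j) aside: (k) operates against (j): a current Standing Notice is held. (l) is engaged (a current Schedule B Notice is held), but is itself disapplied by (m): (m) operates against (l): a current Category E Waiver is held. So (d) applies.

No — exception (d) applies; Rhea is not required to hold a vendor licence.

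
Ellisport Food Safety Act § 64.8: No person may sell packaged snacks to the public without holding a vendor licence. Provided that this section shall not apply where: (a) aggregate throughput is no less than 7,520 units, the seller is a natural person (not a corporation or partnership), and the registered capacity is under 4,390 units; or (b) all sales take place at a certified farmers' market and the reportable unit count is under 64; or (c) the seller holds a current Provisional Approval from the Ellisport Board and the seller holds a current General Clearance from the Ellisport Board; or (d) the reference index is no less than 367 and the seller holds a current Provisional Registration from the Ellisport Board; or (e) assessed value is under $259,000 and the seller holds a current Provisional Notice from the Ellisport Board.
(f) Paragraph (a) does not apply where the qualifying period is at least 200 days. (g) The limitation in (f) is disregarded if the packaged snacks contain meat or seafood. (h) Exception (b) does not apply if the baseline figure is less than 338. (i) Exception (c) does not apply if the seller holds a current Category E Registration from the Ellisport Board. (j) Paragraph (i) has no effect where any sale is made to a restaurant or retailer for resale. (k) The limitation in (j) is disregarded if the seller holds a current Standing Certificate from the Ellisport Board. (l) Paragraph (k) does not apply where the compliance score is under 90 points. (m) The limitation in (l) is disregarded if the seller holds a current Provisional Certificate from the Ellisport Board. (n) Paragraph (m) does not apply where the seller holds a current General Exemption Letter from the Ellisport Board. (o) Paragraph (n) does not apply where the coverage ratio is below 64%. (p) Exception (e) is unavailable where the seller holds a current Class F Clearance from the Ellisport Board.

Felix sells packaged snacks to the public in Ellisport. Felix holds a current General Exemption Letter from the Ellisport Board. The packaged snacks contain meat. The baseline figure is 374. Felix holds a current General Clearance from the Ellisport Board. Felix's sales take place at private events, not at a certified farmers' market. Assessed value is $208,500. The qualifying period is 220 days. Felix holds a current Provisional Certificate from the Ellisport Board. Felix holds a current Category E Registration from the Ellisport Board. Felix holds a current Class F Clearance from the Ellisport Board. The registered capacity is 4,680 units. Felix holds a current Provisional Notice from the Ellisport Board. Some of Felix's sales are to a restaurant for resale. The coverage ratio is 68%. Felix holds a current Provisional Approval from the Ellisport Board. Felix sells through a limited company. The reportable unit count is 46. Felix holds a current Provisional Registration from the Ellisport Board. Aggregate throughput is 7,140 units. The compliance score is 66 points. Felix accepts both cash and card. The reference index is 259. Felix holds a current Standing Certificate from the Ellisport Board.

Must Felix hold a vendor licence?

No — exception (c) applies; Felix is not required to hold a vendor licence.

Exception (a) fails — aggregate throughput is 7,140 units, short of 7,520 units.
Exception (b) fails — sales are at private events, not a certified farmers' market.
Exception (c)'s conditions are all satisfied: a current Provisional Approval is held; a current General Clearance is held. Under paragraphs (i)–(o): (i) is triggered (a current Category E Registration is held), but is set aside by (j): (j) operates — some sales are to a restaurant for resale. (k) would limit (j) — a current Standing Certificate is held — but (l) sets (k) aside: (l) is engaged — the compliance score is 66 points, under the 90 points limit. (m) would limit (l) — a current Provisional Certificate is held — but (n) sets (m) aside: (n) is engaged — a current General Exemption Letter is held. (o), which would lift (n), is inapplicable — the coverage ratio is 68%, not below 64%. Exception (c) stands.
Exception (d) requires that the reference index is no less than 367; but the reference index is 259, short of 367, so (d) is unavailable.
Exception (e) is satisfied on its face — assessed value is $208,500, under the $259,000 limit; a current Provisional Notice is held. However, paragraph (p) must be considered: (p) operates against (e): a current Class F Clearance is held. (e) is therefore removed.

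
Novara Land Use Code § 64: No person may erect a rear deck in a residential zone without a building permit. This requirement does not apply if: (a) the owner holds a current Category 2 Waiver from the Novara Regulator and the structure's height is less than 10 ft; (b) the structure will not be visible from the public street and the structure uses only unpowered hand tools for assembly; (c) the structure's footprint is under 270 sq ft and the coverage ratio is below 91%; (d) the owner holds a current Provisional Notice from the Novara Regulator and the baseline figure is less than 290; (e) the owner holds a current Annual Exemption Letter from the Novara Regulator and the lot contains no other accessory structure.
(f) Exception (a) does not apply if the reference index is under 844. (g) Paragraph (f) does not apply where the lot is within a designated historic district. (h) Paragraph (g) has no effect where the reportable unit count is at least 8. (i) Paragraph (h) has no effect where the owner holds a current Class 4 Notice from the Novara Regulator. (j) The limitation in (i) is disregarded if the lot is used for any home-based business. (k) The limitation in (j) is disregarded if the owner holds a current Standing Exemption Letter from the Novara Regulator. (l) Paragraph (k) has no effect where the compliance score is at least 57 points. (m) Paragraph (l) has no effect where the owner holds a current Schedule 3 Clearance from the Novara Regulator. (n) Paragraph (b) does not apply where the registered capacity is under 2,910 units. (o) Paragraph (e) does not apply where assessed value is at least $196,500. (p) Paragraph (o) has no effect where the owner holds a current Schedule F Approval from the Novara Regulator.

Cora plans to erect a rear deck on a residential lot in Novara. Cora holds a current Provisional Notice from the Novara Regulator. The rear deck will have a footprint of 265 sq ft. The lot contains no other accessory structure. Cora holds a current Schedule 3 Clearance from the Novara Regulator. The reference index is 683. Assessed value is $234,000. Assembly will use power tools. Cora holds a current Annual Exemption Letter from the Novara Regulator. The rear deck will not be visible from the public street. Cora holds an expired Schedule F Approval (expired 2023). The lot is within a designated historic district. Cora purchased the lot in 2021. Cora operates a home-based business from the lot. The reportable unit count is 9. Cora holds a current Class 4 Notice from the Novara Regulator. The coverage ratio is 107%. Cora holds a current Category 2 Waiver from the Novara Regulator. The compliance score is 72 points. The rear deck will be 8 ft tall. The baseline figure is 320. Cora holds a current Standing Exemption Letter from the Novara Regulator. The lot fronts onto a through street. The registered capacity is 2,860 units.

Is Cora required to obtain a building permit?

Exception (a)'s conditions are all satisfied: a current Category 2 Waiver is held; the structure's height is 8 ft, less than the 10 ft limit. Considering the limiting provisions: (f) is triggered (the reference index is 683, under the 844 limit), but is itself disapplied by (g): (g) operates against (f): the lot is in a historic district. (h) is engaged (the reportable unit count is 9, meeting the 8 threshold), but is displaced by (i): (i) is engaged — a current Class 4 Notice is held. (j) would limit (i) — a home-based business operates on the lot — but (k) sets (j) aside: (k) is engaged — a current Standing Exemption Letter is held. (l) is triggered (the compliance score is 72 points, meeting the 57 points threshold), but is itself disapplied by (m): (m) operates against (l): a current Schedule 3 Clearance is held. Exception (a) stands.
Exception (b) fails — assembly uses power tools.
Exception (c) fails — the coverage ratio is 107%, not below 91%.
Exception (d) requires that the baseline figure is less than 290; but the baseline figure is 320, not less than 290, so (d) is unavailable.
Exception (e)'s conditions are all satisfied: a current Annual Exemption Letter is held; the lot has no other accessory structure. But: (o) is engaged — assessed value is $234,000, meeting the $196,500 threshold. (p), which would lift (o), does not operate here — the Schedule F Approval is not current. (e) is therefore removed.

No — exception (a) applies; Cora does not need a building permit.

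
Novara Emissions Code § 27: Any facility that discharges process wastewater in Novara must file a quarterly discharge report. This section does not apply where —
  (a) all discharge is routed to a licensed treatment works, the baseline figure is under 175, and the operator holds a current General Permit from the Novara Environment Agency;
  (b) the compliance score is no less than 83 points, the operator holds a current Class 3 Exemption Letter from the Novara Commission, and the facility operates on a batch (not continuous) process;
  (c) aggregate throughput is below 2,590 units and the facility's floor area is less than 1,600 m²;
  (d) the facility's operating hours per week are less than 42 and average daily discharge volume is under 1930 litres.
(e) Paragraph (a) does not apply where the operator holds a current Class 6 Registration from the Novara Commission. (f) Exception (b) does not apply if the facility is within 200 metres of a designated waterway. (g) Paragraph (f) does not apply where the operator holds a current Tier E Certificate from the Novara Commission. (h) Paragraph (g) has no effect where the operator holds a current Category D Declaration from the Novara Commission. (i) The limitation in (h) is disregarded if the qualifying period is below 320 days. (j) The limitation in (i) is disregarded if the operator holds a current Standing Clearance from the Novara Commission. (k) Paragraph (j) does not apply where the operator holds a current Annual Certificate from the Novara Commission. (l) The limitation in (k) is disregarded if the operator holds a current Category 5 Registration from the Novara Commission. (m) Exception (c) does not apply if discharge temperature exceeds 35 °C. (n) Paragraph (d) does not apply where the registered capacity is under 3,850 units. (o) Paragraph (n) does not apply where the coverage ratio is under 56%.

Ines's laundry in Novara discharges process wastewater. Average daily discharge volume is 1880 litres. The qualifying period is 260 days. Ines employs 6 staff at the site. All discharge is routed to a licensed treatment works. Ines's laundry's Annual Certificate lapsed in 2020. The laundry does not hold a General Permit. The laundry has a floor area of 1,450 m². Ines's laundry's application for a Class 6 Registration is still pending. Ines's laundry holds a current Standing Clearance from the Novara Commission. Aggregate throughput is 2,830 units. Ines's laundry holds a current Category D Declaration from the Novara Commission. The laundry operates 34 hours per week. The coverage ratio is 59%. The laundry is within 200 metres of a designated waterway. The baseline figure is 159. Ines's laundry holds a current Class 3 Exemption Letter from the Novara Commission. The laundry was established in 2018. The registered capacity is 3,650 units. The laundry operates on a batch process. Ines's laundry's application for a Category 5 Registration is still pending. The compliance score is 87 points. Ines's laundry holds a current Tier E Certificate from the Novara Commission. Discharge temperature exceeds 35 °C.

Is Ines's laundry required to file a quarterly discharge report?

Exception (a) requires that the operator holds a current General Permit from the Novara Environment Agency; but no General Permit is held, so (a) is unavailable.
Exception (b)'s conditions are all satisfied: the compliance score is 87 points, meeting the 83 points threshold; a current Class 3 Exemption Letter is held; the facility operates on a batch process. However, paragraphs (f)–(l) must be considered: (f) operates against (b): the laundry is within 200 m of a designated waterway. (g) is engaged (a current Tier E Certificate is held), but yields to (h): (h) applies — a current Category D Declaration is held. (i) would limit (h) — the qualifying period is 260 days, below the 320 days limit — but (j) sets (i) aside: (j) applies — a current Standing Clearance is held. (k), which would lift (j), is inapplicable — there is no Annual Certificate in force. (b) is therefore removed.
Exception (c) requires that aggregate throughput is below 2,590 units; but aggregate throughput is 2,830 units, not below 2,590 units, so (c) is unavailable.
Exception (d)'s conditions are all satisfied: the facility's operating hours per week are 34, less than the 42 limit; average daily discharge volume is 1880 litres, under the 1930 litres limit. But applying paragraphs (n)–(o): (n) operates against (d): the registered capacity is 3,650 units, under the 3,850 units limit. (o) is inapplicable (the coverage ratio is 59%, not under 56%), so (n) stands. So (d) is unavailable.
Every exception is unavailable, so the rule governs.

Yes — Ines's laundry must file a quarterly discharge report.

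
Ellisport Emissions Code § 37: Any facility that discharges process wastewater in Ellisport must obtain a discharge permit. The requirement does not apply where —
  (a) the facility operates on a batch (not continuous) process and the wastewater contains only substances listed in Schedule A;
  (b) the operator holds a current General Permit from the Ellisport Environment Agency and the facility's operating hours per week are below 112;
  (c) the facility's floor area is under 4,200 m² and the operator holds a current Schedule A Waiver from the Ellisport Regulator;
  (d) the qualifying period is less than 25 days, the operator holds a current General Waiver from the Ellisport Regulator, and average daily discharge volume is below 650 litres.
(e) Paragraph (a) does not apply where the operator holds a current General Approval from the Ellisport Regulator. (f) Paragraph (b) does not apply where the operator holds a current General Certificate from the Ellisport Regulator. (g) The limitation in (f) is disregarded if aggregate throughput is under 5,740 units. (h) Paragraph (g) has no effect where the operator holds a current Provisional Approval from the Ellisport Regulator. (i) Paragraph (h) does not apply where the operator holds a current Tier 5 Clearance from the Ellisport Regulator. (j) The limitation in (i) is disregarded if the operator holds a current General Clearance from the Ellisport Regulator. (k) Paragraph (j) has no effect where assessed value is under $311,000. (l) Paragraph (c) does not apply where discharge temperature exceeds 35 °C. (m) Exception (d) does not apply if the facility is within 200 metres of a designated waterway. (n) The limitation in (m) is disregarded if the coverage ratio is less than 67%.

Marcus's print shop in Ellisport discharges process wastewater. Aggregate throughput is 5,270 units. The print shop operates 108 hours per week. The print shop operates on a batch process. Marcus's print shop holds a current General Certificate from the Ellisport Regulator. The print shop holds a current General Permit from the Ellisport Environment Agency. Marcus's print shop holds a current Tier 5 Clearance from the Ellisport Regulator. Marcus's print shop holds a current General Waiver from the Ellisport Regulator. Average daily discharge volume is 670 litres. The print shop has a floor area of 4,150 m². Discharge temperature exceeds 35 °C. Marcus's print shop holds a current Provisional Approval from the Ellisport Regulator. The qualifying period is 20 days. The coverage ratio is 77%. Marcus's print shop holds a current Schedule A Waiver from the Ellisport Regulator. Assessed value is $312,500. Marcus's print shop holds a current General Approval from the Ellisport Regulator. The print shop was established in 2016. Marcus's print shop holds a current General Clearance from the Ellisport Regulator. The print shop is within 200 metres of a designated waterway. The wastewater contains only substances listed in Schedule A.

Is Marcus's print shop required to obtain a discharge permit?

Exception (a)'s conditions are all satisfied: the facility operates on a batch process; the wastewater is Schedule-A-only. However, paragraph (e) must be considered: (e) is triggered — a current General Approval is held. Exception (a) does not apply.
Exception (b) is satisfied on its face — a current General Permit is held; the facility's operating hours per week are 108, below the 112 limit. But applying paragraphs (f)–(k): (f) operates — a current General Certificate is held. (g) would limit (f) — aggregate throughput is 5,270 units, under the 5,740 units limit — but (h) sets (g) aside: (h) operates — a current Provisional Approval is held. (i) applies (a current Tier 5 Clearance is held), but is overridden by (j): (j) operates — a current General Clearance is held. (k), which would lift (j), does not operate here — assessed value is $312,500, not under $311,000. Exception (b) does not apply.
All of (c)'s requirements are met (the facility's floor area is 4,150 m², under the 4,200 m² limit; a current Schedule A Waiver is held). But applying paragraph (l): (l) applies — discharge temperature exceeds 35 °C. (c) is therefore removed.
Exception (d) fails — average daily discharge volume is 670 litres, not below 650 litres.
None of the exceptions is available; § 37 applies in full.

Yes — Marcus's print shop must obtain a discharge permit.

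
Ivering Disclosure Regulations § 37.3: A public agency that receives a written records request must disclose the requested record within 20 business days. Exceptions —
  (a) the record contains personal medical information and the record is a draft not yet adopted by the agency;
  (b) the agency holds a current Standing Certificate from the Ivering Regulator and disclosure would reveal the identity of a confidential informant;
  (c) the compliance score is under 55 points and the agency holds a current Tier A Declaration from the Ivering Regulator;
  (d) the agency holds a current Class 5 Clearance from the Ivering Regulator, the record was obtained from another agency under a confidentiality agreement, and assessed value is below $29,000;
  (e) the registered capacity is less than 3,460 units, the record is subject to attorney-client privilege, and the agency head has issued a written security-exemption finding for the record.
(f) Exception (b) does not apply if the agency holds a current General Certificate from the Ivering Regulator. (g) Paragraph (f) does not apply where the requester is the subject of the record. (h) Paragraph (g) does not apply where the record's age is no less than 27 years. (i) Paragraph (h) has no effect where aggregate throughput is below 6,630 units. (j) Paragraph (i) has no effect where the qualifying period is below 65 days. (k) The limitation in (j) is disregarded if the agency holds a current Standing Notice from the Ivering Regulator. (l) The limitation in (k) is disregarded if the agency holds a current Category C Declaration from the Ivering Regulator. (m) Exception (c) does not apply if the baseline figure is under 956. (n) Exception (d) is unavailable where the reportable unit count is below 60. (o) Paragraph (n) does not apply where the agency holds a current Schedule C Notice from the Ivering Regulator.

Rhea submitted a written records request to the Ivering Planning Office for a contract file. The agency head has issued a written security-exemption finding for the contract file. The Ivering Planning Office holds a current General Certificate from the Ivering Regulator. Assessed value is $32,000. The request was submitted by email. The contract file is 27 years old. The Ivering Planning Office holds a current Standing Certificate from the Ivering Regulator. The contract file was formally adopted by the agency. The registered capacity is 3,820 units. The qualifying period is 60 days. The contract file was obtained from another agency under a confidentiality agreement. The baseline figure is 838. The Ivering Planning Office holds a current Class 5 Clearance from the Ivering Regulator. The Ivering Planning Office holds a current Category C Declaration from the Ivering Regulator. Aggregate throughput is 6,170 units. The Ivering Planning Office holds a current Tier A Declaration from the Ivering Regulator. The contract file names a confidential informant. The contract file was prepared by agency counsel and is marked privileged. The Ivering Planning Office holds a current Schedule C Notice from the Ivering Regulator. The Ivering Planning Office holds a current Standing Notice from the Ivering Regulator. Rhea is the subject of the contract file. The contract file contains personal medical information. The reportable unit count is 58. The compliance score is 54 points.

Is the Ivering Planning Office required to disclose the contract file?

Exception (a) fails — the contract file has been formally adopted.
All of (b)'s requirements are met (a current Standing Certificate is held; the contract file names a confidential informant). Turning to paragraphs (f)–(l): (f) is triggered — a current General Certificate is held. (g) applies (Rhea is the subject of the contract file), but is displaced by (h): (h) applies — the record's age is 27 years, meeting the 27 years threshold. (i) would limit (h) — aggregate throughput is 6,170 units, below the 6,630 units limit — but (j) sets (i) aside: (j) operates against (i): the qualifying period is 60 days, below the 65 days limit. (k) would limit (j) — a current Standing Notice is held — but (l) sets (k) aside: (l) applies — a current Category C Declaration is held. (b) is therefore removed.
Exception (c): the compliance score is 54 points, under the 55 points limit; a current Tier A Declaration is held — every condition holds. But: (m) operates — the baseline figure is 838, under the 956 limit. Exception (c) does not apply.
Exception (d) requires that assessed value is below $29,000; but assessed value is $32,000, not below $29,000, so (d) is unavailable.
Exception (e) fails — the registered capacity is 3,820 units, not less than 3,460 units.
No exception displaces § 37.3.

Yes — the Ivering Planning Office must disclose the contract file.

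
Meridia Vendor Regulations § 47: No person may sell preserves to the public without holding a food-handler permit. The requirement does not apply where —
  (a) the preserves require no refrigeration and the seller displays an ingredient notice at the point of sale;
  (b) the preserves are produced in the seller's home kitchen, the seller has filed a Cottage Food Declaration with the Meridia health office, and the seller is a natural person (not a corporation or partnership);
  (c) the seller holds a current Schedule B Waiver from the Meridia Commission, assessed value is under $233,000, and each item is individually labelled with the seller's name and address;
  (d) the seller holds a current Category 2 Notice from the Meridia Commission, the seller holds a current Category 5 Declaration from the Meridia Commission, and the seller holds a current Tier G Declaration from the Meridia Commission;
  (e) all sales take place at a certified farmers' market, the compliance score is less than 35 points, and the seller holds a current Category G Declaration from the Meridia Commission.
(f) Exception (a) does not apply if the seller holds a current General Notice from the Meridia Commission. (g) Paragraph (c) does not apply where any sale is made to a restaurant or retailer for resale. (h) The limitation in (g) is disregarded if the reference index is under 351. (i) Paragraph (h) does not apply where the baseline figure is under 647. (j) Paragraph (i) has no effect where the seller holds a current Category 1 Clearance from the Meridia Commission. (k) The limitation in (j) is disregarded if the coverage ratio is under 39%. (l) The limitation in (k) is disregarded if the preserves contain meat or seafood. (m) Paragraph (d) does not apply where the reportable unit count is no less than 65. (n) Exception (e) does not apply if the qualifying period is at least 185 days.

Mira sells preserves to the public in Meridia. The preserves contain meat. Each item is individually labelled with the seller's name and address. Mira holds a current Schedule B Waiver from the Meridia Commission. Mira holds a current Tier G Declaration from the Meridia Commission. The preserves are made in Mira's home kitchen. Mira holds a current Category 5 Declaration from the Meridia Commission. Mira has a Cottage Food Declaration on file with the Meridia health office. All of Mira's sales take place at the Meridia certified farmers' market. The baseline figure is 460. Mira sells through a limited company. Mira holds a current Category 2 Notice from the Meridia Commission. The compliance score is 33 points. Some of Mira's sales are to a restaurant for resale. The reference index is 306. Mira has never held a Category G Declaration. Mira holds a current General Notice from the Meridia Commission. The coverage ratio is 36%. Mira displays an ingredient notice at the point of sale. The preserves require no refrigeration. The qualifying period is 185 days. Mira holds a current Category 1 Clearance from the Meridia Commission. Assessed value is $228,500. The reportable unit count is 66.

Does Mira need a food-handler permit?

Exception (a)'s conditions are all satisfied: the preserves are shelf-stable; an ingredient notice is displayed. However, paragraph (f) must be considered: (f) applies — a current General Notice is held. So (a) is unavailable.
Exception (b) fails — the seller operates through a limited company.
All of (c)'s requirements are met (a current Schedule B Waiver is held; assessed value is $228,500, under the $233,000 limit; items are individually labelled). Considering the limiting provisions: (g) operates (some sales are to a restaurant for resale), but is overridden by (h): (h) operates against (g): the reference index is 306, under the 351 limit. (i) would limit (h) — the baseline figure is 460, under the 647 limit — but (j) sets (i) aside: (j) is engaged — a current Category 1 Clearance is held. (k) would limit (j) — the coverage ratio is 36%, under the 39% limit — but (l) sets (k) aside: (l) operates against (k): the preserves contain meat. So (c) applies.
Exception (d) is satisfied on its face — a current Category 2 Notice is held; a current Category 5 Declaration is held; a current Tier G Declaration is held. But applying paragraph (m): (m) operates against (d): the reportable unit count is 66, meeting the 65 threshold. (d) is therefore removed.
Exception (e) does not apply: no current Category G Declaration is held.

No — exception (c) applies; Mira is not required to hold a food-handler permit.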